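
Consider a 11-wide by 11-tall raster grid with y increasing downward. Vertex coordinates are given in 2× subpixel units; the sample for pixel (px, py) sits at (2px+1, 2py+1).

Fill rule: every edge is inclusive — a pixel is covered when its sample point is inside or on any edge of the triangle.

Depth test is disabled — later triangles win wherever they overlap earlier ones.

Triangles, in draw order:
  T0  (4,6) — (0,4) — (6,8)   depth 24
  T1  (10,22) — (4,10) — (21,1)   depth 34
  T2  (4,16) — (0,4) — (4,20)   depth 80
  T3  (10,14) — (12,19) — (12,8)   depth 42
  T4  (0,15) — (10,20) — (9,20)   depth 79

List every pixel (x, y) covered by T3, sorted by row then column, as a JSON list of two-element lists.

T0:
  2·area = 4  (B↔C swapped to make it positive)
  edge (4, 6)→(6, 8): d=(2,2) inclusive
  edge (6, 8)→(0, 4): d=(-6,-4) inclusive
  edge (0, 4)→(4, 6): d=(4,2) inclusive
    (0,1)@(1, 3): e=[0,10,-6] → .  [on edge]
    (1,2)@(3, 5): e=[0,6,-2] → .  [on edge]
    (2,3)@(5, 7): e=[0,2,2] → X  [on edge]
    (3,3)@(7, 7): e=[-4,10,-2] → .
    (2,4)@(5, 9): e=[4,-10,10] → .
    (3,4)@(7, 9): e=[0,-2,6] → .  [on edge]
    (4,5)@(9, 11): e=[0,-6,10] → .  [on edge]
    (5,6)@(11, 13): e=[0,-10,14] → .  [on edge]
    (6,7)@(13, 15): e=[0,-14,18] → .  [on edge]
    (7,8)@(15, 17): e=[0,-18,22] → .  [on edge]
    (8,9)@(17, 19): e=[0,-22,26] → .  [on edge]
    (9,10)@(19, 21): e=[0,-26,30] → .  [on edge]
  covered (1 px):
    . . . . . . . . . . .
    . . . . . . . . . . .
    . . . . . . . . . . .
    . . X . . . . . . . .
    . . . . . . . . . . .
    . . . . . . . . . . .
    . . . . . . . . . . .
    . . . . . . . . . . .
    . . . . . . . . . . .
    . . . . . . . . . . .
    . . . . . . . . . . .
T1:
  2·area = 258
  edge (10, 22)→(4, 10): d=(-6,-12) inclusive
  edge (4, 10)→(21, 1): d=(17,-9) inclusive
  edge (21, 1)→(10, 22): d=(-11,21) inclusive
    (10,0)@(21, 1): e=[258,0,0] → X  [on edge]
    (9,1)@(19, 3): e=[222,16,20] → X
    (10,1)@(21, 3): e=[246,34,-22] → .
    (7,2)@(15, 5): e=[162,14,82] → X
    (8,2)@(17, 5): e=[186,32,40] → X
    (9,2)@(19, 5): e=[210,50,-2] → .
    (5,3)@(11, 7): e=[102,12,144] → X
    (6,3)@(13, 7): e=[126,30,102] → X
    (9,3)@(19, 7): e=[198,84,-24] → .
    (3,4)@(7, 9): e=[42,10,206] → X
    (4,4)@(9, 9): e=[66,28,164] → X
    (8,4)@(17, 9): e=[162,100,-4] → .
  covered (31 px):
    . . . . . . . . . . X
    . . . . . . . . . X .
    . . . . . . . X X . .
    . . . . . X X X X . .
    . . . X X X X X . . .
    . . X X X X X X . . .
    . . . X X X X . . . .
    . . . X X X X . . . .
    . . . . X X . . . . .
    . . . . X X . . . . .
    . . . . . . . . . . .
T2:
  2·area = 16  (B↔C swapped to make it positive)
  edge (4, 16)→(4, 20): d=(0,4) inclusive
  edge (4, 20)→(0, 4): d=(-4,-16) inclusive
  edge (0, 4)→(4, 16): d=(4,12) inclusive
    (0,3)@(1, 7): e=[12,4,0] → X  [on edge]
    (1,3)@(3, 7): e=[4,36,-24] → .
    (0,4)@(1, 9): e=[12,-4,8] → .
    (1,6)@(3, 13): e=[4,12,0] → X  [on edge]
    (2,6)@(5, 13): e=[-4,44,-24] → .
    (1,7)@(3, 15): e=[4,4,8] → X
    (2,7)@(5, 15): e=[-4,36,-16] → .
    (1,8)@(3, 17): e=[4,-4,16] → .
    (2,9)@(5, 19): e=[-4,20,0] → .  [on edge]
  covered (3 px):
    . . . . . . . . . . .
    . . . . . . . . . . .
    . . . . . . . . . . .
    X . . . . . . . . . .
    . . . . . . . . . . .
    . . . . . . . . . . .
    . X . . . . . . . . .
    . X . . . . . . . . .
    . . . . . . . . . . .
    . . . . . . . . . . .
    . . . . . . . . . . .
T3:
  2·area = 22  (B↔C swapped to make it positive)
  edge (10, 14)→(12, 8): d=(2,-6) inclusive
  edge (12, 8)→(12, 19): d=(0,11) inclusive
  edge (12, 19)→(10, 14): d=(-2,-5) inclusive
    (6,2)@(13, 5): e=[0,-11,33] → .  [on edge]
    (5,5)@(11, 11): e=[0,11,11] → X  [on edge]
    (6,5)@(13, 11): e=[12,-11,21] → .
    (5,6)@(11, 13): e=[4,11,7] → X
    (6,6)@(13, 13): e=[16,-11,17] → .
    (5,7)@(11, 15): e=[8,11,3] → X
    (6,7)@(13, 15): e=[20,-11,13] → .
    (4,8)@(9, 17): e=[0,33,-11] → .  [on edge]
    (5,8)@(11, 17): e=[12,11,-1] → .
  covered (3 px):
    . . . . . . . . . . .
    . . . . . . . . . . .
    . . . . . . . . . . .
    . . . . . . . . . . .
    . . . . . . . . . . .
    . . . . . X . . . . .
    . . . . . X . . . . .
    . . . . . X . . . . .
    . . . . . . . . . . .
    . . . . . . . . . . .
    . . . . . . . . . . .
T4:
  2·area = 5
  edge (0, 15)→(10, 20): d=(10,5) inclusive
  edge (10, 20)→(9, 20): d=(-1,0) inclusive
  edge (9, 20)→(0, 15): d=(-9,-5) inclusive
  covered (0 px):
    . . . . . . . . . . .
    . . . . . . . . . . .
    . . . . . . . . . . .
    . . . . . . . . . . .
    . . . . . . . . . . .
    . . . . . . . . . . .
    . . . . . . . . . . .
    . . . . . . . . . . .
    . . . . . . . . . . .
    . . . . . . . . . . .
    . . . . . . . . . . .

Final: [[5,5],[5,6],[5,7]]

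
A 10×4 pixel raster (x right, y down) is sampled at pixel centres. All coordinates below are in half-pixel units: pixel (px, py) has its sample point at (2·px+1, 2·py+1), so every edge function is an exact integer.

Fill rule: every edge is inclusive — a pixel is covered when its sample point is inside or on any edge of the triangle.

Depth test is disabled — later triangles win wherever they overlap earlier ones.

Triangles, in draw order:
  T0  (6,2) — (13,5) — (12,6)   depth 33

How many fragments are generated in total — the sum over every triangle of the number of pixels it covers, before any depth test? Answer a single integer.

T0:
  2·area = 10
  edge (6, 2)→(13, 5): d=(7,3) inclusive
  edge (13, 5)→(12, 6): d=(-1,1) inclusive
  edge (12, 6)→(6, 2): d=(-6,-4) inclusive
    (8,0)@(17, 1): e=[-40,0,50] → ·  [on edge]
    (7,1)@(15, 3): e=[-20,0,30] → ·  [on edge]
    (5,2)@(11, 5): e=[6,2,2] → #
    (6,2)@(13, 5): e=[0,0,10] → #  [on edge]
    (7,2)@(15, 5): e=[-6,-2,18] → ·
    (5,3)@(11, 7): e=[20,0,-10] → ·  [on edge]
    (6,3)@(13, 7): e=[14,-2,-2] → ·
  covered (2 px):
    · · · · · · · · · ·
    · · · · · · · · · ·
    · · · · · # # · · ·
    · · · · · · · · · ·

Result: 2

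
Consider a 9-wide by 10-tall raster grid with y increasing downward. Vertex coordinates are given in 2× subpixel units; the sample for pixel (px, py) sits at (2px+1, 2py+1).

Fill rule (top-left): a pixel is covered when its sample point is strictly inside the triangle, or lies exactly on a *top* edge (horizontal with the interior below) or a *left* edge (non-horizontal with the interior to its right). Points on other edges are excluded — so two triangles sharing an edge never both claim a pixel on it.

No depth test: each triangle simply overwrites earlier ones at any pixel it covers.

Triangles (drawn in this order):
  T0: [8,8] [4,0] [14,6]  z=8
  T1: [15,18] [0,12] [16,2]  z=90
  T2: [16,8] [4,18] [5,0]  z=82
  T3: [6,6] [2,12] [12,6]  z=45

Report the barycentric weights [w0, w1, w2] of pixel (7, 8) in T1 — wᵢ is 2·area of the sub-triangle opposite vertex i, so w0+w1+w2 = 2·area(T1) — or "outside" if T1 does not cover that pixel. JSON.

T0:
  2·area = 56
  edge (8, 8)→(4, 0): d=(-4,-8) top-left  bias=+0
  edge (4, 0)→(14, 6): d=(10,6) right/bottom  bias=-1
  edge (14, 6)→(8, 8): d=(-6,2) right/bottom  bias=-1
    (2,0)@(5, 1): e=[4,4,48] → #
    (3,0)@(7, 1): e=[20,-8,44] → ·
    (2,1)@(5, 3): e=[-4,24,36] → ·
    (3,1)@(7, 3): e=[12,12,32] → #
    (4,1)@(9, 3): e=[28,0,28] → ·  [on edge]
    (3,2)@(7, 5): e=[4,32,20] → #
    (4,2)@(9, 5): e=[20,20,16] → #
    (5,2)@(11, 5): e=[36,8,12] → #
    (6,2)@(13, 5): e=[52,-4,8] → ·
    (8,2)@(17, 5): e=[84,-28,0] → ·  [on edge]
    (3,3)@(7, 7): e=[-4,52,8] → ·
    (4,3)@(9, 7): e=[12,40,4] → #
    (5,3)@(11, 7): e=[28,28,0] → ·  [on edge]
    (2,4)@(5, 9): e=[-28,84,0] → ·  [on edge]
  covered (6 px):
    · · # · · · · · ·
    · · · # · · · · ·
    · · · # # # · · ·
    · · · · # · · · ·
    · · · · · · · · ·
    · · · · · · · · ·
    · · · · · · · · ·
    · · · · · · · · ·
    · · · · · · · · ·
    · · · · · · · · ·
T1:
  2·area = 246
  edge (15, 18)→(0, 12): d=(-15,-6) top-left  bias=+0
  edge (0, 12)→(16, 2): d=(16,-10) top-left  bias=+0
  edge (16, 2)→(15, 18): d=(-1,16) right/bottom  bias=-1
    (7,1)@(15, 3): e=[225,6,15] → #
    (8,1)@(17, 3): e=[237,26,-17] → ·
    (6,2)@(13, 5): e=[183,18,45] → #
    (8,2)@(17, 5): e=[207,58,-19] → ·
    (4,3)@(9, 7): e=[129,10,107] → #
    (5,3)@(11, 7): e=[141,30,75] → #
    (8,3)@(17, 7): e=[177,90,-21] → ·
    (2,4)@(5, 9): e=[75,2,169] → #
    (3,4)@(7, 9): e=[87,22,137] → #
    (8,4)@(17, 9): e=[147,122,-23] → ·
    (1,5)@(3, 11): e=[33,14,199] → #
    (8,5)@(17, 11): e=[117,154,-25] → ·
  covered (33 px):
    · · · · · · · · ·
    · · · · · · · # ·
    · · · · · · # # ·
    · · · · # # # # ·
    · · # # # # # # ·
    · # # # # # # # ·
    · # # # # # # # ·
    · · · · # # # # ·
    · · · · · · # # ·
    · · · · · · · · ·
T2:
  2·area = 206
  edge (16, 8)→(4, 18): d=(-12,10) right/bottom  bias=-1
  edge (4, 18)→(5, 0): d=(1,-18) top-left  bias=+0
  edge (5, 0)→(16, 8): d=(11,8) right/bottom  bias=-1
    (2,0)@(5, 1): e=[194,1,11] → #
    (3,0)@(7, 1): e=[174,37,-5] → ·
    (2,1)@(5, 3): e=[170,3,33] → #
    (3,1)@(7, 3): e=[150,39,17] → #
    (4,1)@(9, 3): e=[130,75,1] → #
    (5,1)@(11, 3): e=[110,111,-15] → ·
    (2,2)@(5, 5): e=[146,5,55] → #
    (5,2)@(11, 5): e=[86,113,7] → #
    (6,2)@(13, 5): e=[66,149,-9] → ·
    (2,3)@(5, 7): e=[122,7,77] → #
    (6,3)@(13, 7): e=[42,151,13] → #
    (7,3)@(15, 7): e=[22,187,-3] → ·
  covered (28 px):
    · · # · · · · · ·
    · · # # # · · · ·
    · · # # # # · · ·
    · · # # # # # · ·
    · · # # # # # · ·
    · · # # # # · · ·
    · · # # # · · · ·
    · · # # · · · · ·
    · · # · · · · · ·
    · · · · · · · · ·
T3:
  2·area = 36  (B↔C swapped to make it positive)
  edge (6, 6)→(12, 6): d=(6,0) top-left  bias=+0
  edge (12, 6)→(2, 12): d=(-10,6) right/bottom  bias=-1
  edge (2, 12)→(6, 6): d=(4,-6) top-left  bias=+0
    (8,1)@(17, 3): e=[-18,0,54] → ·  [on edge]
    (3,3)@(7, 7): e=[6,20,10] → #
    (4,3)@(9, 7): e=[6,8,22] → #
    (5,3)@(11, 7): e=[6,-4,34] → ·
    (2,4)@(5, 9): e=[18,12,6] → #
    (3,4)@(7, 9): e=[18,0,18] → ·  [on edge]
    (4,4)@(9, 9): e=[18,-12,30] → ·
    (1,5)@(3, 11): e=[30,4,2] → #
    (2,5)@(5, 11): e=[30,-8,14] → ·
    (1,6)@(3, 13): e=[42,-16,10] → ·
  covered (4 px):
    · · · · · · · · ·
    · · · · · · · · ·
    · · · · · · · · ·
    · · · # # · · · ·
    · · # · · · · · ·
    · # · · · · · · ·
    · · · · · · · · ·
    · · · · · · · · ·
    · · · · · · · · ·
    · · · · · · · · ·

Result: [230,1,15]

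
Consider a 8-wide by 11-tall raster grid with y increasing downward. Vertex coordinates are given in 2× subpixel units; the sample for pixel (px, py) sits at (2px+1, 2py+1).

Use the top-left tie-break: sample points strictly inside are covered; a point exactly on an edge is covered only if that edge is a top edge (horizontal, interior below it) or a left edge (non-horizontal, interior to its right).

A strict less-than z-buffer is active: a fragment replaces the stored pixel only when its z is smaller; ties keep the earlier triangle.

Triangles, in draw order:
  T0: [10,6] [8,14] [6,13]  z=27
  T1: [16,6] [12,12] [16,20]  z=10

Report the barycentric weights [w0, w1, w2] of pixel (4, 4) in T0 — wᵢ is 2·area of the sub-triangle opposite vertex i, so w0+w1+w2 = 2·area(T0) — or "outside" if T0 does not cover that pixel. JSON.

T0:
  2·area = 18
  edge (10, 6)→(8, 14): d=(-2,8) right/bottom  bias=-1
  edge (8, 14)→(6, 13): d=(-2,-1) top-left  bias=+0
  edge (6, 13)→(10, 6): d=(4,-7) top-left  bias=+0
    (4,4)@(9, 9): e=[2,11,5] → █
    (5,4)@(11, 9): e=[-14,13,19] → ·
    (4,5)@(9, 11): e=[-2,7,13] → ·
    (3,6)@(7, 13): e=[10,1,7] → █
    (4,6)@(9, 13): e=[-6,3,21] → ·
    (3,7)@(7, 15): e=[6,-3,15] → ·
  covered (2 px):
    · · · · · · · ·
    · · · · · · · ·
    · · · · · · · ·
    · · · · · · · ·
    · · · · █ · · ·
    · · · · · · · ·
    · · · █ · · · ·
    · · · · · · · ·
    · · · · · · · ·
    · · · · · · · ·
    · · · · · · · ·
T1:
  2·area = 56  (B↔C swapped to make it positive)
  edge (16, 6)→(16, 20): d=(0,14) right/bottom  bias=-1
  edge (16, 20)→(12, 12): d=(-4,-8) top-left  bias=+0
  edge (12, 12)→(16, 6): d=(4,-6) top-left  bias=+0
    (7,4)@(15, 9): e=[14,36,6] → █
    (6,5)@(13, 11): e=[42,12,2] → █
    (6,6)@(13, 13): e=[42,4,10] → █
    (6,7)@(13, 15): e=[42,-4,18] → ·
    (7,7)@(15, 15): e=[14,12,30] → █
    (7,8)@(15, 17): e=[14,4,38] → █
    (7,9)@(15, 19): e=[14,-4,46] → ·
  covered (7 px):
    · · · · · · · ·
    · · · · · · · ·
    · · · · · · · ·
    · · · · · · · ·
    · · · · · · · █
    · · · · · · █ █
    · · · · · · █ █
    · · · · · · · █
    · · · · · · · █
    · · · · · · · ·
    · · · · · · · ·

Answer: [11,5,2]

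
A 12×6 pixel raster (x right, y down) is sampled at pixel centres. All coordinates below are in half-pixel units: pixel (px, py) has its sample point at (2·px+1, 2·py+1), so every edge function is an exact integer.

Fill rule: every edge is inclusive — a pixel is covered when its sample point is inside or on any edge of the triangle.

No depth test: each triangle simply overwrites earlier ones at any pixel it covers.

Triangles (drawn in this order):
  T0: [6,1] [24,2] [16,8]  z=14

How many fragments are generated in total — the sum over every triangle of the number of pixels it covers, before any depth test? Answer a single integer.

T0:
  2·area = 116
  edge (6, 1)→(24, 2): d=(18,1) inclusive
  edge (24, 2)→(16, 8): d=(-8,6) inclusive
  edge (16, 8)→(6, 1): d=(-10,-7) inclusive
    (4,1)@(9, 3): e=[33,82,1] → █
    (5,1)@(11, 3): e=[31,70,15] → █
    (6,1)@(13, 3): e=[29,58,29] → █
    (7,1)@(15, 3): e=[27,46,43] → █
    (8,1)@(17, 3): e=[25,34,57] → █
    (9,1)@(19, 3): e=[23,22,71] → █
    (10,1)@(21, 3): e=[21,10,85] → █
    (11,1)@(23, 3): e=[19,-2,99] → ·
    (4,2)@(9, 5): e=[69,66,-19] → ·
    (5,2)@(11, 5): e=[67,54,-5] → ·
    (6,2)@(13, 5): e=[65,42,9] → █
    (10,2)@(21, 5): e=[57,-6,65] → ·
  covered (13 px):
    · · · · · · · · · · · ·
    · · · · █ █ █ █ █ █ █ ·
    · · · · · · █ █ █ █ · ·
    · · · · · · · █ █ · · ·
    · · · · · · · · · · · ·
    · · · · · · · · · · · ·

Result: 13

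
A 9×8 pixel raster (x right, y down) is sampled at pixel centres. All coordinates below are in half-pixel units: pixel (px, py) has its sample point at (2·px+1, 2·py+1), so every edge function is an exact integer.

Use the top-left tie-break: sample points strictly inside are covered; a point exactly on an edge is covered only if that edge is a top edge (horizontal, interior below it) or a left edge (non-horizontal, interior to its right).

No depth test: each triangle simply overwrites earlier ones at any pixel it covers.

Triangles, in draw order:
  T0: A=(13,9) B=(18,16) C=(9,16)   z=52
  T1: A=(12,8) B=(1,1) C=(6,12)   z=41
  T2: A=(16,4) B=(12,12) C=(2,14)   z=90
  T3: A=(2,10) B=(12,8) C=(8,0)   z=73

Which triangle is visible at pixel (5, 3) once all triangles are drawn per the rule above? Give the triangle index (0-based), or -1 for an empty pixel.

T0:
  2·area = 63
  edge (13, 9)→(18, 16): d=(5,7) right/bottom  bias=-1
  edge (18, 16)→(9, 16): d=(-9,0) right/bottom  bias=-1
  edge (9, 16)→(13, 9): d=(4,-7) top-left  bias=+0
    (6,4)@(13, 9): e=[0,63,0] → .  [on edge]
    (6,5)@(13, 11): e=[10,45,8] → X
    (7,5)@(15, 11): e=[-4,45,22] → .
    (5,6)@(11, 13): e=[34,27,2] → X
    (7,6)@(15, 13): e=[6,27,30] → X
    (8,6)@(17, 13): e=[-8,27,44] → .
    (5,7)@(11, 15): e=[44,9,10] → X
    (8,7)@(17, 15): e=[2,9,52] → X
  covered (8 px):
    . . . . . . . . .
    . . . . . . . . .
    . . . . . . . . .
    . . . . . . . . .
    . . . . . . . . .
    . . . . . . X . .
    . . . . . X X X .
    . . . . . X X X X
T1:
  2·area = 86  (B↔C swapped to make it positive)
  edge (12, 8)→(6, 12): d=(-6,4) right/bottom  bias=-1
  edge (6, 12)→(1, 1): d=(-5,-11) top-left  bias=+0
  edge (1, 1)→(12, 8): d=(11,7) right/bottom  bias=-1
    (0,0)@(1, 1): e=[86,0,0] → .  [on edge]
    (1,1)@(3, 3): e=[66,12,8] → X
    (2,1)@(5, 3): e=[58,34,-6] → .
    (1,2)@(3, 5): e=[54,2,30] → X
    (2,2)@(5, 5): e=[46,24,16] → X
    (3,2)@(7, 5): e=[38,46,2] → X
    (4,2)@(9, 5): e=[30,68,-12] → .
    (1,3)@(3, 7): e=[42,-8,52] → .
    (2,3)@(5, 7): e=[34,14,38] → X
    (4,3)@(9, 7): e=[18,58,10] → X
    (5,3)@(11, 7): e=[10,80,-4] → .
    (2,4)@(5, 9): e=[22,4,60] → X
  covered (11 px):
    . . . . . . . . .
    . X . . . . . . .
    . X X X . . . . .
    . . X X X . . . .
    . . X X X . . . .
    . . . X . . . . .
    . . . . . . . . .
    . . . . . . . . .
T2:
  2·area = 72
  edge (16, 4)→(12, 12): d=(-4,8) right/bottom  bias=-1
  edge (12, 12)→(2, 14): d=(-10,2) right/bottom  bias=-1
  edge (2, 14)→(16, 4): d=(14,-10) top-left  bias=+0
    (7,2)@(15, 5): e=[4,64,4] → X
    (8,2)@(17, 5): e=[-12,60,24] → .
    (6,3)@(13, 7): e=[12,48,12] → X
    (7,3)@(15, 7): e=[-4,44,32] → .
    (4,4)@(9, 9): e=[36,36,0] → X  [on edge]
    (5,4)@(11, 9): e=[20,32,20] → X
    (7,4)@(15, 9): e=[-12,24,60] → .
    (3,5)@(7, 11): e=[44,20,8] → X
    (6,5)@(13, 11): e=[-4,8,68] → .
    (8,5)@(17, 11): e=[-36,0,108] → .  [on edge]
    (2,6)@(5, 13): e=[52,4,16] → X
    (3,6)@(7, 13): e=[36,0,36] → .  [on edge]
  covered (9 px):
    . . . . . . . . .
    . . . . . . . . .
    . . . . . . . X .
    . . . . . . X . .
    . . . . X X X . .
    . . . X X X . . .
    . . X . . . . . .
    . . . . . . . . .
T3:
  2·area = 88  (B↔C swapped to make it positive)
  edge (2, 10)→(8, 0): d=(6,-10) top-left  bias=+0
  edge (8, 0)→(12, 8): d=(4,8) right/bottom  bias=-1
  edge (12, 8)→(2, 10): d=(-10,2) right/bottom  bias=-1
    (3,1)@(7, 3): e=[8,20,60] → X
    (4,1)@(9, 3): e=[28,4,56] → X
    (5,1)@(11, 3): e=[48,-12,52] → .
    (2,2)@(5, 5): e=[0,44,44] → X  [on edge]
    (5,2)@(11, 5): e=[60,-4,32] → .
    (2,3)@(5, 7): e=[12,52,24] → X
    (5,3)@(11, 7): e=[72,4,12] → X
    (6,3)@(13, 7): e=[92,-12,8] → .
    (8,3)@(17, 7): e=[132,-44,0] → .  [on edge]
    (1,4)@(3, 9): e=[4,76,8] → X
    (3,4)@(7, 9): e=[44,44,0] → .  [on edge]
    (4,4)@(9, 9): e=[64,28,-4] → .
  covered (11 px):
    . . . . . . . . .
    . . . X X . . . .
    . . X X X . . . .
    . . X X X X . . .
    . X X . . . . . .
    . . . . . . . . .
    . . . . . . . . .
    . . . . . . . . .

Z-buffer (winner per pixel, '.' = empty):
  . . . . . . . . .
  . 1 . 3 3 . . . .
  . 1 3 3 3 . . 2 .
  . . 3 3 3 3 2 . .
  . 3 3 1 2 2 2 . .
  . . . 2 2 2 0 . .
  . . 2 . . 0 0 0 .
  . . . . . 0 0 0 0

Result: 3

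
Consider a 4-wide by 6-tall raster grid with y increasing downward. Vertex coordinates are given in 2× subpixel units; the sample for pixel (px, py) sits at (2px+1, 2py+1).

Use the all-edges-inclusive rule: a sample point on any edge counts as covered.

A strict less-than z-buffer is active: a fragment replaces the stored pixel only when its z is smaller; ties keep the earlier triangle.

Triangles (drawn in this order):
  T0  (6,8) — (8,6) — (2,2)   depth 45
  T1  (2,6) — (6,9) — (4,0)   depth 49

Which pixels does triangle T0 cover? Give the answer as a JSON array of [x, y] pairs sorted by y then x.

T0:
  2·area = 20  (B↔C swapped to make it positive)
  edge (6, 8)→(2, 2): d=(-4,-6) inclusive
  edge (2, 2)→(8, 6): d=(6,4) inclusive
  edge (8, 6)→(6, 8): d=(-2,2) inclusive
    (1,1)@(3, 3): e=[2,2,16] → #
    (2,1)@(5, 3): e=[14,-6,12] → ·
    (1,2)@(3, 5): e=[-6,14,12] → ·
    (2,2)@(5, 5): e=[6,6,8] → #
    (3,2)@(7, 5): e=[18,-2,4] → ·
    (2,3)@(5, 7): e=[-2,18,4] → ·
    (3,3)@(7, 7): e=[10,10,0] → #  [on edge]
    (2,4)@(5, 9): e=[-10,30,0] → ·  [on edge]
    (3,4)@(7, 9): e=[2,22,-4] → ·
    (1,5)@(3, 11): e=[-30,50,0] → ·  [on edge]
  covered (3 px):
    · · · ·
    · # · ·
    · · # ·
    · · · #
    · · · ·
    · · · ·
T1:
  2·area = 30  (B↔C swapped to make it positive)
  edge (2, 6)→(4, 0): d=(2,-6) inclusive
  edge (4, 0)→(6, 9): d=(2,9) inclusive
  edge (6, 9)→(2, 6): d=(-4,-3) inclusive
    (1,1)@(3, 3): e=[0,15,15] → #  [on edge]
    (2,1)@(5, 3): e=[12,-3,21] → ·
    (1,2)@(3, 5): e=[4,19,7] → #
    (2,2)@(5, 5): e=[16,1,13] → #
    (3,2)@(7, 5): e=[28,-17,19] → ·
    (1,3)@(3, 7): e=[8,23,-1] → ·
    (2,3)@(5, 7): e=[20,5,5] → #
    (3,3)@(7, 7): e=[32,-13,11] → ·
    (0,4)@(1, 9): e=[0,45,-15] → ·  [on edge]
    (2,4)@(5, 9): e=[24,9,-3] → ·
  covered (4 px):
    · · · ·
    · # · ·
    · # # ·
    · · # ·
    · · · ·
    · · · ·

Final: [[1,1],[2,2],[3,3]]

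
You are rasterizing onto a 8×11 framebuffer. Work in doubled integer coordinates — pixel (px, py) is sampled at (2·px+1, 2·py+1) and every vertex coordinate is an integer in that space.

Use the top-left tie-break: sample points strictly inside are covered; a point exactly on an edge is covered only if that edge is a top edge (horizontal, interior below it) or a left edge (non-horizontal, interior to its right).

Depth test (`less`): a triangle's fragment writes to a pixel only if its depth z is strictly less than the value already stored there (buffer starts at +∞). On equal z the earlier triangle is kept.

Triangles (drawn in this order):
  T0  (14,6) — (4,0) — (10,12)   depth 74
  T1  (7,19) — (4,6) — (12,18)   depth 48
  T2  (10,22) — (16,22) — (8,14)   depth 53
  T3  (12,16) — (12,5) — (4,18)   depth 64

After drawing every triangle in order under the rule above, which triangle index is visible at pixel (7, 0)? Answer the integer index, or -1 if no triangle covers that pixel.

T0:
  2·area = 84  (B↔C swapped to make it positive)
  edge (14, 6)→(10, 12): d=(-4,6) right/bottom  bias=-1
  edge (10, 12)→(4, 0): d=(-6,-12) top-left  bias=+0
  edge (4, 0)→(14, 6): d=(10,6) right/bottom  bias=-1
    (2,0)@(5, 1): e=[74,6,4] → X
    (3,0)@(7, 1): e=[62,30,-8] → .
    (2,1)@(5, 3): e=[66,-6,24] → .
    (3,1)@(7, 3): e=[54,18,12] → X
    (4,1)@(9, 3): e=[42,42,0] → .  [on edge]
    (3,2)@(7, 5): e=[46,6,32] → X
    (4,2)@(9, 5): e=[34,30,20] → X
    (5,2)@(11, 5): e=[22,54,8] → X
    (6,2)@(13, 5): e=[10,78,-4] → .
    (3,3)@(7, 7): e=[38,-6,52] → .
    (4,3)@(9, 7): e=[26,18,40] → X
    (6,3)@(13, 7): e=[2,66,16] → X
  covered (10 px):
    . . X . . . . .
    . . . X . . . .
    . . . X X X . .
    . . . . X X X .
    . . . . X X . .
    . . . . . . . .
    . . . . . . . .
    . . . . . . . .
    . . . . . . . .
    . . . . . . . .
    . . . . . . . .
T1:
  2·area = 68
  edge (7, 19)→(4, 6): d=(-3,-13) top-left  bias=+0
  edge (4, 6)→(12, 18): d=(8,12) right/bottom  bias=-1
  edge (12, 18)→(7, 19): d=(-5,1) right/bottom  bias=-1
    (2,4)@(5, 9): e=[4,12,52] → X
    (3,4)@(7, 9): e=[30,-12,50] → .
    (2,5)@(5, 11): e=[-2,28,42] → .
    (3,5)@(7, 11): e=[24,4,40] → X
    (4,5)@(9, 11): e=[50,-20,38] → .
    (3,6)@(7, 13): e=[18,20,30] → X
    (4,6)@(9, 13): e=[44,-4,28] → .
    (3,7)@(7, 15): e=[12,36,20] → X
    (4,7)@(9, 15): e=[38,12,18] → X
    (5,7)@(11, 15): e=[64,-12,16] → .
    (3,8)@(7, 17): e=[6,52,10] → X
    (5,8)@(11, 17): e=[58,4,6] → X
    (3,9)@(7, 19): e=[0,68,0] → .  [on edge]
  covered (8 px):
    . . . . . . . .
    . . . . . . . .
    . . . . . . . .
    . . . . . . . .
    . . X . . . . .
    . . . X . . . .
    . . . X . . . .
    . . . X X . . .
    . . . X X X . .
    . . . . . . . .
    . . . . . . . .
T2:
  2·area = 48  (B↔C swapped to make it positive)
  edge (10, 22)→(8, 14): d=(-2,-8) top-left  bias=+0
  edge (8, 14)→(16, 22): d=(8,8) right/bottom  bias=-1
  edge (16, 22)→(10, 22): d=(-6,0) right/bottom  bias=-1
    (0,3)@(1, 7): e=[-42,0,90] → .  [on edge]
    (1,4)@(3, 9): e=[-30,0,78] → .  [on edge]
    (2,5)@(5, 11): e=[-18,0,66] → .  [on edge]
    (3,6)@(7, 13): e=[-6,0,54] → .  [on edge]
    (4,7)@(9, 15): e=[6,0,42] → .  [on edge]
    (4,8)@(9, 17): e=[2,16,30] → X
    (5,8)@(11, 17): e=[18,0,30] → .  [on edge]
    (4,9)@(9, 19): e=[-2,32,18] → .
    (5,9)@(11, 19): e=[14,16,18] → X
    (6,9)@(13, 19): e=[30,0,18] → .  [on edge]
    (5,10)@(11, 21): e=[10,32,6] → X
    (6,10)@(13, 21): e=[26,16,6] → X
    (7,10)@(15, 21): e=[42,0,6] → .  [on edge]
  covered (4 px):
    . . . . . . . .
    . . . . . . . .
    . . . . . . . .
    . . . . . . . .
    . . . . . . . .
    . . . . . . . .
    . . . . . . . .
    . . . . . . . .
    . . . . X . . .
    . . . . . X . .
    . . . . . X X .
T3:
  2·area = 88  (B↔C swapped to make it positive)
  edge (12, 16)→(4, 18): d=(-8,2) right/bottom  bias=-1
  edge (4, 18)→(12, 5): d=(8,-13) top-left  bias=+0
  edge (12, 5)→(12, 16): d=(0,11) right/bottom  bias=-1
    (5,3)@(11, 7): e=[74,3,11] → X
    (6,3)@(13, 7): e=[70,29,-11] → .
    (5,4)@(11, 9): e=[58,19,11] → X
    (6,4)@(13, 9): e=[54,45,-11] → .
    (4,5)@(9, 11): e=[46,9,33] → X
    (6,5)@(13, 11): e=[38,61,-11] → .
    (4,6)@(9, 13): e=[30,25,33] → X
    (6,6)@(13, 13): e=[22,77,-11] → .
    (3,7)@(7, 15): e=[18,15,55] → X
    (6,7)@(13, 15): e=[6,93,-11] → .
    (2,8)@(5, 17): e=[6,5,77] → X
    (4,8)@(9, 17): e=[-2,57,33] → .
  covered (11 px):
    . . . . . . . .
    . . . . . . . .
    . . . . . . . .
    . . . . . X . .
    . . . . . X . .
    . . . . X X . .
    . . . . X X . .
    . . . X X X . .
    . . X X . . . .
    . . . . . . . .
    . . . . . . . .

Z-buffer (winner per pixel, '.' = empty):
  . . 0 . . . . .
  . . . 0 . . . .
  . . . 0 0 0 . .
  . . . . 0 3 0 .
  . . 1 . 0 3 . .
  . . . 1 3 3 . .
  . . . 1 3 3 . .
  . . . 1 1 3 . .
  . . 3 1 1 1 . .
  . . . . . 2 . .
  . . . . . 2 2 .

Result: -1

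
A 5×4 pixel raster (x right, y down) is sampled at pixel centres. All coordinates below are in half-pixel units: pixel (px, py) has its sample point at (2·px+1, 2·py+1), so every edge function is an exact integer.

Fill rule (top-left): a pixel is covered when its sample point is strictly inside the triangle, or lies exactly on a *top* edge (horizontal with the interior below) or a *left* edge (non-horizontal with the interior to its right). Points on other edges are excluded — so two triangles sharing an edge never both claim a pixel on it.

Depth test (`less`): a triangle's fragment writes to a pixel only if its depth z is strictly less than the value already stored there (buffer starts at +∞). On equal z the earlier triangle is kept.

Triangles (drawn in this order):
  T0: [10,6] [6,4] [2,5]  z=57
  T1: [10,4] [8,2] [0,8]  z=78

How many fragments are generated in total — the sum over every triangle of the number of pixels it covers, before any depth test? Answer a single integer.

T0:
  2·area = 12  (B↔C swapped to make it positive)
  edge (10, 6)→(2, 5): d=(-8,-1) top-left  bias=+0
  edge (2, 5)→(6, 4): d=(4,-1) top-left  bias=+0
  edge (6, 4)→(10, 6): d=(4,2) right/bottom  bias=-1
    (1,2)@(3, 5): e=[1,1,10] → █
    (2,2)@(5, 5): e=[3,3,6] → █
    (3,2)@(7, 5): e=[5,5,2] → █
    (4,2)@(9, 5): e=[7,7,-2] → ·
    (1,3)@(3, 7): e=[-15,9,18] → ·
    (2,3)@(5, 7): e=[-13,11,14] → ·
    (3,3)@(7, 7): e=[-11,13,10] → ·
  covered (3 px):
    · · · · ·
    · · · · ·
    · █ █ █ ·
    · · · · ·
T1:
  2·area = 28  (B↔C swapped to make it positive)
  edge (10, 4)→(0, 8): d=(-10,4) right/bottom  bias=-1
  edge (0, 8)→(8, 2): d=(8,-6) top-left  bias=+0
  edge (8, 2)→(10, 4): d=(2,2) right/bottom  bias=-1
    (3,0)@(7, 1): e=[42,-14,0] → ·  [on edge]
    (3,1)@(7, 3): e=[22,2,4] → █
    (4,1)@(9, 3): e=[14,14,0] → ·  [on edge]
    (2,2)@(5, 5): e=[10,6,12] → █
    (4,2)@(9, 5): e=[-6,30,4] → ·
    (2,3)@(5, 7): e=[-10,22,16] → ·
    (3,3)@(7, 7): e=[-18,34,12] → ·
  covered (3 px):
    · · · · ·
    · · · █ ·
    · · █ █ ·
    · · · · ·

Answer: 6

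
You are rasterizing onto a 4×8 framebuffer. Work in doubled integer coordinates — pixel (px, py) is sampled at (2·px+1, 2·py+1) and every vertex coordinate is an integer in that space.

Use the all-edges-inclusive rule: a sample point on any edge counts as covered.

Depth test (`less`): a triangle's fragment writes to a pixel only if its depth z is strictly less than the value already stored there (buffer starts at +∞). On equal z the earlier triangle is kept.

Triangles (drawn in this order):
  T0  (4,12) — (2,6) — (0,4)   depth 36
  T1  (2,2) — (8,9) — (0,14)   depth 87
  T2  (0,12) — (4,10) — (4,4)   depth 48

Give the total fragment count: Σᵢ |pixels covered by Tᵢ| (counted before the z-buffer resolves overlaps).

T0:
  2·area = 8  (B↔C swapped to make it positive)
  edge (4, 12)→(0, 4): d=(-4,-8) inclusive
  edge (0, 4)→(2, 6): d=(2,2) inclusive
  edge (2, 6)→(4, 12): d=(2,6) inclusive
    (0,1)@(1, 3): e=[12,-4,0] → .  [on edge]
    (0,2)@(1, 5): e=[4,0,4] → X  [on edge]
    (1,2)@(3, 5): e=[20,-4,-8] → .
    (0,3)@(1, 7): e=[-4,4,8] → .
    (1,3)@(3, 7): e=[12,0,-4] → .  [on edge]
    (1,4)@(3, 9): e=[4,4,0] → X  [on edge]
    (2,4)@(5, 9): e=[20,0,-12] → .  [on edge]
    (1,5)@(3, 11): e=[-4,8,4] → .
    (3,5)@(7, 11): e=[28,0,-20] → .  [on edge]
    (2,7)@(5, 15): e=[-4,12,0] → .  [on edge]
  covered (2 px):
    . . . .
    . . . .
    X . . .
    . . . .
    . X . .
    . . . .
    . . . .
    . . . .
T1:
  2·area = 86
  edge (2, 2)→(8, 9): d=(6,7) inclusive
  edge (8, 9)→(0, 14): d=(-8,5) inclusive
  edge (0, 14)→(2, 2): d=(2,-12) inclusive
    (1,2)@(3, 5): e=[11,57,18] → X
    (2,2)@(5, 5): e=[-3,47,42] → .
    (1,3)@(3, 7): e=[23,41,22] → X
    (2,3)@(5, 7): e=[9,31,46] → X
    (3,3)@(7, 7): e=[-5,21,70] → .
    (0,4)@(1, 9): e=[49,35,2] → X
    (3,4)@(7, 9): e=[7,5,74] → X
    (0,5)@(1, 11): e=[61,19,6] → X
    (2,5)@(5, 11): e=[33,-1,54] → .
    (3,5)@(7, 11): e=[19,-11,78] → .
    (0,6)@(1, 13): e=[73,3,10] → X
    (1,6)@(3, 13): e=[59,-7,34] → .
  covered (10 px):
    . . . .
    . . . .
    . X . .
    . X X .
    X X X X
    X X . .
    X . . .
    . . . .
T2:
  2·area = 24  (B↔C swapped to make it positive)
  edge (0, 12)→(4, 4): d=(4,-8) inclusive
  edge (4, 4)→(4, 10): d=(0,6) inclusive
  edge (4, 10)→(0, 12): d=(-4,2) inclusive
    (1,3)@(3, 7): e=[4,6,14] → X
    (2,3)@(5, 7): e=[20,-6,10] → .
    (1,4)@(3, 9): e=[12,6,6] → X
    (2,4)@(5, 9): e=[28,-6,2] → .
    (0,5)@(1, 11): e=[4,18,2] → X
    (1,5)@(3, 11): e=[20,6,-2] → .
    (0,6)@(1, 13): e=[12,18,-6] → .
  covered (3 px):
    . . . .
    . . . .
    . . . .
    . X . .
    . X . .
    X . . .
    . . . .
    . . . .

Final: 15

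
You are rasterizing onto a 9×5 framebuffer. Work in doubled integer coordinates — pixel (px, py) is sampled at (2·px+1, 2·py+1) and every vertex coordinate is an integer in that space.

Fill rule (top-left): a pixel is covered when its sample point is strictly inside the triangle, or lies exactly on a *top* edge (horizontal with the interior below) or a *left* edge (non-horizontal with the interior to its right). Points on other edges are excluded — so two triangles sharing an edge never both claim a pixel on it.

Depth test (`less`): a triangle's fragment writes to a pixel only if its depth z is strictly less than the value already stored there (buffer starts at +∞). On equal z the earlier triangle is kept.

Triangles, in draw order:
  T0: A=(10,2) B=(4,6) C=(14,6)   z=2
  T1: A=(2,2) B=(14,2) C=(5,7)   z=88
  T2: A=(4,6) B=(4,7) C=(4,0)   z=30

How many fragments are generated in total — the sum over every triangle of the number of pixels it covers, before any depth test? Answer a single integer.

T0:
  2·area = 40  (B↔C swapped to make it positive)
  edge (10, 2)→(14, 6): d=(4,4) right/bottom  bias=-1
  edge (14, 6)→(4, 6): d=(-10,0) right/bottom  bias=-1
  edge (4, 6)→(10, 2): d=(6,-4) top-left  bias=+0
    (4,0)@(9, 1): e=[0,50,-10] → ·  [on edge]
    (4,1)@(9, 3): e=[8,30,2] → #
    (5,1)@(11, 3): e=[0,30,10] → ·  [on edge]
    (3,2)@(7, 5): e=[24,10,6] → #
    (5,2)@(11, 5): e=[8,10,22] → #
    (6,2)@(13, 5): e=[0,10,30] → ·  [on edge]
    (3,3)@(7, 7): e=[32,-10,18] → ·
    (4,3)@(9, 7): e=[24,-10,26] → ·
    (5,3)@(11, 7): e=[16,-10,34] → ·
    (7,3)@(15, 7): e=[0,-10,50] → ·  [on edge]
    (8,4)@(17, 9): e=[0,-30,70] → ·  [on edge]
  covered (4 px):
    · · · · · · · · ·
    · · · · # · · · ·
    · · · # # # · · ·
    · · · · · · · · ·
    · · · · · · · · ·
T1:
  2·area = 60
  edge (2, 2)→(14, 2): d=(12,0) top-left  bias=+0
  edge (14, 2)→(5, 7): d=(-9,5) right/bottom  bias=-1
  edge (5, 7)→(2, 2): d=(-3,-5) top-left  bias=+0
    (1,1)@(3, 3): e=[12,46,2] → #
    (2,1)@(5, 3): e=[12,36,12] → #
    (3,1)@(7, 3): e=[12,26,22] → #
    (4,1)@(9, 3): e=[12,16,32] → #
    (5,1)@(11, 3): e=[12,6,42] → #
    (6,1)@(13, 3): e=[12,-4,52] → ·
    (1,2)@(3, 5): e=[36,28,-4] → ·
    (2,2)@(5, 5): e=[36,18,6] → #
    (4,2)@(9, 5): e=[36,-2,26] → ·
    (5,2)@(11, 5): e=[36,-12,36] → ·
    (2,3)@(5, 7): e=[60,0,0] → ·  [on edge]
    (3,3)@(7, 7): e=[60,-10,10] → ·
  covered (7 px):
    · · · · · · · · ·
    · # # # # # · · ·
    · · # # · · · · ·
    · · · · · · · · ·
    · · · · · · · · ·
T2:
  degenerate (2·area = 0) — covers nothing

Answer: 11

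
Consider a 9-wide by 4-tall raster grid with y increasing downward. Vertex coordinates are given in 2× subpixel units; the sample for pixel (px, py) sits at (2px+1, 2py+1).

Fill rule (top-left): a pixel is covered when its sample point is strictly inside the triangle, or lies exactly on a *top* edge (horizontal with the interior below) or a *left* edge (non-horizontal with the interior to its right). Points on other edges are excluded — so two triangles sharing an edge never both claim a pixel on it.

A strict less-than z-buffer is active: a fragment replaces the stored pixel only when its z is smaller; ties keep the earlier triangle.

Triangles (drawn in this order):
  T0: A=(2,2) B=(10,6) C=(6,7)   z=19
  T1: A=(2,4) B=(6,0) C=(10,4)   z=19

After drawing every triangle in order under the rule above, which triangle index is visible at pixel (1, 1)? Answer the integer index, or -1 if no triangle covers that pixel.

T0:
  2·area = 24
  edge (2, 2)→(10, 6): d=(8,4) right/bottom  bias=-1
  edge (10, 6)→(6, 7): d=(-4,1) right/bottom  bias=-1
  edge (6, 7)→(2, 2): d=(-4,-5) top-left  bias=+0
    (1,1)@(3, 3): e=[4,19,1] → █
    (2,1)@(5, 3): e=[-4,17,11] → ·
    (1,2)@(3, 5): e=[20,11,-7] → ·
    (2,2)@(5, 5): e=[12,9,3] → █
    (3,2)@(7, 5): e=[4,7,13] → █
    (4,2)@(9, 5): e=[-4,5,23] → ·
    (2,3)@(5, 7): e=[28,1,-5] → ·
    (3,3)@(7, 7): e=[20,-1,5] → ·
  covered (3 px):
    · · · · · · · · ·
    · █ · · · · · · ·
    · · █ █ · · · · ·
    · · · · · · · · ·
T1:
  2·area = 32
  edge (2, 4)→(6, 0): d=(4,-4) top-left  bias=+0
  edge (6, 0)→(10, 4): d=(4,4) right/bottom  bias=-1
  edge (10, 4)→(2, 4): d=(-8,0) right/bottom  bias=-1
    (2,0)@(5, 1): e=[0,8,24] → █  [on edge]
    (3,0)@(7, 1): e=[8,0,24] → ·  [on edge]
    (1,1)@(3, 3): e=[0,24,8] → █  [on edge]
    (3,1)@(7, 3): e=[16,8,8] → █
    (4,1)@(9, 3): e=[24,0,8] → ·  [on edge]
    (0,2)@(1, 5): e=[0,40,-8] → ·  [on edge]
    (1,2)@(3, 5): e=[8,32,-8] → ·
    (2,2)@(5, 5): e=[16,24,-8] → ·
    (3,2)@(7, 5): e=[24,16,-8] → ·
    (5,2)@(11, 5): e=[40,0,-8] → ·  [on edge]
    (6,3)@(13, 7): e=[56,0,-24] → ·  [on edge]
  covered (4 px):
    · · █ · · · · · ·
    · █ █ █ · · · · ·
    · · · · · · · · ·
    · · · · · · · · ·

Z-buffer (winner per pixel, '.' = empty):
  . . 1 . . . . . .
  . 0 1 1 . . . . .
  . . 0 0 . . . . .
  . . . . . . . . .

Final: 0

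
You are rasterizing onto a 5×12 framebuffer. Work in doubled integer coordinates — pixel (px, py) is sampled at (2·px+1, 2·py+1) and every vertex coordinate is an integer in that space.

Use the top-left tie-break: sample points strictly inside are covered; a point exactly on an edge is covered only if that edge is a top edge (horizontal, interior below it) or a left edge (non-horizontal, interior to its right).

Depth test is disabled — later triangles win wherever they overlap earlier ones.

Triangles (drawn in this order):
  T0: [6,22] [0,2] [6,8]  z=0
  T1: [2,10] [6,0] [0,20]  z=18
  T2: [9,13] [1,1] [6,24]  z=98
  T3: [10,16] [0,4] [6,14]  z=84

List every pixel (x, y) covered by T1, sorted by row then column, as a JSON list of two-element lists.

T0:
  2·area = 84
  edge (6, 22)→(0, 2): d=(-6,-20) top-left  bias=+0
  edge (0, 2)→(6, 8): d=(6,6) right/bottom  bias=-1
  edge (6, 8)→(6, 22): d=(0,14) right/bottom  bias=-1
    (0,1)@(1, 3): e=[14,0,70] → ·  [on edge]
    (0,2)@(1, 5): e=[2,12,70] → #
    (1,2)@(3, 5): e=[42,0,42] → ·  [on edge]
    (0,3)@(1, 7): e=[-10,24,70] → ·
    (1,3)@(3, 7): e=[30,12,42] → #
    (2,3)@(5, 7): e=[70,0,14] → ·  [on edge]
    (1,4)@(3, 9): e=[18,24,42] → #
    (2,4)@(5, 9): e=[58,12,14] → #
    (3,4)@(7, 9): e=[98,0,-14] → ·  [on edge]
    (1,5)@(3, 11): e=[6,36,42] → #
    (3,5)@(7, 11): e=[86,12,-14] → ·
    (4,5)@(9, 11): e=[126,0,-42] → ·  [on edge]
  covered (9 px):
    · · · · ·
    · · · · ·
    # · · · ·
    · # · · ·
    · # # · ·
    · # # · ·
    · · # · ·
    · · # · ·
    · · # · ·
    · · · · ·
    · · · · ·
    · · · · ·
T1:
  2·area = 20
  edge (2, 10)→(6, 0): d=(4,-10) top-left  bias=+0
  edge (6, 0)→(0, 20): d=(-6,20) right/bottom  bias=-1
  edge (0, 20)→(2, 10): d=(2,-10) top-left  bias=+0
    (2,1)@(5, 3): e=[2,2,16] → #
    (3,1)@(7, 3): e=[22,-38,36] → ·
    (1,2)@(3, 5): e=[-10,30,0] → ·  [on edge]
    (2,2)@(5, 5): e=[10,-10,20] → ·
    (1,4)@(3, 9): e=[6,6,8] → #
    (2,4)@(5, 9): e=[26,-34,28] → ·
    (1,5)@(3, 11): e=[14,-6,12] → ·
    (0,7)@(1, 15): e=[10,10,0] → #  [on edge]
    (1,7)@(3, 15): e=[30,-30,20] → ·
    (0,8)@(1, 17): e=[18,-2,4] → ·
  covered (3 px):
    · · · · ·
    · · # · ·
    · · · · ·
    · · · · ·
    · # · · ·
    · · · · ·
    · · · · ·
    # · · · ·
    · · · · ·
    · · · · ·
    · · · · ·
    · · · · ·
T2:
  2·area = 124  (B↔C swapped to make it positive)
  edge (9, 13)→(6, 24): d=(-3,11) right/bottom  bias=-1
  edge (6, 24)→(1, 1): d=(-5,-23) top-left  bias=+0
  edge (1, 1)→(9, 13): d=(8,12) right/bottom  bias=-1
    (0,0)@(1, 1): e=[124,0,0] → ·  [on edge]
    (1,2)@(3, 5): e=[90,26,8] → #
    (2,2)@(5, 5): e=[68,72,-16] → ·
    (1,3)@(3, 7): e=[84,16,24] → #
    (2,3)@(5, 7): e=[62,62,0] → ·  [on edge]
    (1,4)@(3, 9): e=[78,6,40] → #
    (2,4)@(5, 9): e=[56,52,16] → #
    (3,4)@(7, 9): e=[34,98,-8] → ·
    (1,5)@(3, 11): e=[72,-4,56] → ·
    (2,5)@(5, 11): e=[50,42,32] → #
    (3,5)@(7, 11): e=[28,88,8] → #
    (4,5)@(9, 11): e=[6,134,-16] → ·
    (4,6)@(9, 13): e=[0,124,0] → ·  [on edge]
  covered (14 px):
    · · · · ·
    · · · · ·
    · # · · ·
    · # · · ·
    · # # · ·
    · · # # ·
    · · # # ·
    · · # # ·
    · · # # ·
    · · # # ·
    · · · · ·
    · · · · ·
T3:
  2·area = 28  (B↔C swapped to make it positive)
  edge (10, 16)→(6, 14): d=(-4,-2) top-left  bias=+0
  edge (6, 14)→(0, 4): d=(-6,-10) top-left  bias=+0
  edge (0, 4)→(10, 16): d=(10,12) right/bottom  bias=-1
    (1,4)@(3, 9): e=[14,0,14] → #  [on edge]
    (2,4)@(5, 9): e=[18,20,-10] → ·
    (1,5)@(3, 11): e=[6,-12,34] → ·
    (2,5)@(5, 11): e=[10,8,10] → #
    (3,5)@(7, 11): e=[14,28,-14] → ·
    (2,6)@(5, 13): e=[2,-4,30] → ·
    (3,6)@(7, 13): e=[6,16,6] → #
    (4,6)@(9, 13): e=[10,36,-18] → ·
    (3,7)@(7, 15): e=[-2,4,26] → ·
    (4,7)@(9, 15): e=[2,24,2] → #
    (4,8)@(9, 17): e=[-6,12,22] → ·
    (4,9)@(9, 19): e=[-14,0,42] → ·  [on edge]
  covered (4 px):
    · · · · ·
    · · · · ·
    · · · · ·
    · · · · ·
    · # · · ·
    · · # · ·
    · · · # ·
    · · · · #
    · · · · ·
    · · · · ·
    · · · · ·
    · · · · ·

Final: [[2,1],[1,4],[0,7]]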